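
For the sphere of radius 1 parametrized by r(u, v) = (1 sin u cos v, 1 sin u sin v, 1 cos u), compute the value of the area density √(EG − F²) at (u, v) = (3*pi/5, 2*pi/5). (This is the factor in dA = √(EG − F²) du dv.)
√(EG − F²)|_{(3*pi/5, 2*pi/5)} = sqrt(2*sqrt(5) + 10)/4

E = 1, F = 0, G = sin(u)^2, so EG − F² = sin(u)^2. Taking the positive square root: √(EG − F²) = Abs(sin(u)). At (u, v) = (3*pi/5, 2*pi/5): sqrt(2*sqrt(5) + 10)/4.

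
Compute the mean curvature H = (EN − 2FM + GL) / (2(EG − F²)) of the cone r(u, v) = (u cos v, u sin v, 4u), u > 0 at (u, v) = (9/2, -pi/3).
H = 4*sqrt(17)/153

With E = 17, F = 0, G = u^2, L = 0, M = 0, N = 4*sqrt(17)*u^2/(17*Abs(u)), assemble
  H = (EN − 2FM + GL) / (2(EG − F²)) = 2*sqrt(17)/(17*Abs(u)).
At (u, v) = (9/2, -pi/3): H = 4*sqrt(17)/153.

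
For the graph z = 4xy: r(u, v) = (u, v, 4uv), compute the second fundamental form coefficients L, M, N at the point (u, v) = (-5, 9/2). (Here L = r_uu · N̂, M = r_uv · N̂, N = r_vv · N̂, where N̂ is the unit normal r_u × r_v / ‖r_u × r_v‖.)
L = 0;  M = 4*sqrt(29)/145;  N = 0

Compute the unit normal N̂(u, v) = (-4*v/sqrt(16*u^2 + 16*v^2 + 1), -4*u/sqrt(16*u^2 + 16*v^2 + 1), 1/sqrt(16*u^2 + 16*v^2 + 1)), and the second partials r_uu, r_uv, r_vv. Take dot products:
  L(u, v) = r_uu · N̂ = 0,
  M(u, v) = r_uv · N̂ = 4/sqrt(16*u^2 + 16*v^2 + 1),
  N(u, v) = r_vv · N̂ = 0.
Evaluating at (u, v) = (-5, 9/2):
  L = 0, M = 4*sqrt(29)/145, N = 0.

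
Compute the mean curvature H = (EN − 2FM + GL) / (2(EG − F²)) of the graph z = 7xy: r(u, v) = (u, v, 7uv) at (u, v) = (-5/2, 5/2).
H = 8575*sqrt(2454)/3011058

With E = 49*v^2 + 1, F = 49*u*v, G = 49*u^2 + 1, L = 0, M = 7/sqrt(49*u^2 + 49*v^2 + 1), N = 0, assemble
  H = (EN − 2FM + GL) / (2(EG − F²)) = -343*u*v/(49*u^2 + 49*v^2 + 1)^(3/2).
At (u, v) = (-5/2, 5/2): H = 8575*sqrt(2454)/3011058.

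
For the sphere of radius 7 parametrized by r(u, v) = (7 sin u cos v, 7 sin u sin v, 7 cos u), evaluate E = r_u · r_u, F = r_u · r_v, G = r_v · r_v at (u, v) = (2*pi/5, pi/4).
E = 49;  F = 0;  G = 49*sqrt(5)/8 + 245/8

Partials: r_u = (7*cos(u)*cos(v), 7*sin(v)*cos(u), -7*sin(u)), r_v = (-7*sin(u)*sin(v), 7*sin(u)*cos(v), 0). As functions of (u, v):
  E = r_u · r_u = 49,
  F = r_u · r_v = 0,
  G = r_v · r_v = 49*sin(u)^2.
Evaluating at (u, v) = (2*pi/5, pi/4): E = 49, F = 0, G = 49*sqrt(5)/8 + 245/8.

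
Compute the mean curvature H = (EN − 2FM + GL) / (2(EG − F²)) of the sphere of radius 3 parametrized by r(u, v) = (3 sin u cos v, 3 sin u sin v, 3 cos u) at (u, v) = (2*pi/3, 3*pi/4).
H = -1/3

With E = 9, F = 0, G = 9*sin(u)^2, L = -3*sin(u)/Abs(sin(u)), M = 0, N = -3*sin(u)^3/Abs(sin(u)), assemble
  H = (EN − 2FM + GL) / (2(EG − F²)) = -sin(u)/(3*Abs(sin(u))).
At (u, v) = (2*pi/3, 3*pi/4): H = -1/3.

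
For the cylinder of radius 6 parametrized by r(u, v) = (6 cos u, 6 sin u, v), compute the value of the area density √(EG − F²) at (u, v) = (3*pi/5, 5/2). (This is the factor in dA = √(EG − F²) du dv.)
√(EG − F²)|_{(3*pi/5, 5/2)} = 6

E = 36, F = 0, G = 1, so EG − F² = 36. Taking the positive square root: √(EG − F²) = 6. At (u, v) = (3*pi/5, 5/2): 6.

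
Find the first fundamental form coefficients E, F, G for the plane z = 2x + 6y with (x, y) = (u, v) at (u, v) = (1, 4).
E = 5;  F = 12;  G = 37

Partials: r_u = (1, 0, 2), r_v = (0, 1, 6). As functions of (u, v):
  E = r_u · r_u = 5,
  F = r_u · r_v = 12,
  G = r_v · r_v = 37.
Evaluating at (u, v) = (1, 4): E = 5, F = 12, G = 37.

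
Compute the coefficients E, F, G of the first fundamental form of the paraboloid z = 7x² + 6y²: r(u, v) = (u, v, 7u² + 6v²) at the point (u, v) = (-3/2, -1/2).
E = 442;  F = 126;  G = 37

Partials: r_u = (1, 0, 14*u), r_v = (0, 1, 12*v). As functions of (u, v):
  E = r_u · r_u = 196*u^2 + 1,
  F = r_u · r_v = 168*u*v,
  G = r_v · r_v = 144*v^2 + 1.
Evaluating at (u, v) = (-3/2, -1/2): E = 442, F = 126, G = 37.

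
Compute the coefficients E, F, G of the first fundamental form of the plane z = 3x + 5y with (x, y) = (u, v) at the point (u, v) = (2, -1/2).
E = 10;  F = 15;  G = 26

Partials: r_u = (1, 0, 3), r_v = (0, 1, 5). As functions of (u, v):
  E = r_u · r_u = 10,
  F = r_u · r_v = 15,
  G = r_v · r_v = 26.
Evaluating at (u, v) = (2, -1/2): E = 10, F = 15, G = 26.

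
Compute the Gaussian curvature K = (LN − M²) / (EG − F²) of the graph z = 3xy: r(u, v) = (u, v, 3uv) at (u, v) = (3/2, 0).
K = -144/7225

Coefficients of the first fundamental form: E = 9*v^2 + 1, F = 9*u*v, G = 9*u^2 + 1.
Coefficients of the second fundamental form: L = 0, M = 3/sqrt(9*u^2 + 9*v^2 + 1), N = 0.
Assemble K = (LN − M²)/(EG − F²) = -9/(81*u^4 + 162*u^2*v^2 + 18*u^2 + 81*v^4 + 18*v^2 + 1). At (u, v) = (3/2, 0): K = -144/7225.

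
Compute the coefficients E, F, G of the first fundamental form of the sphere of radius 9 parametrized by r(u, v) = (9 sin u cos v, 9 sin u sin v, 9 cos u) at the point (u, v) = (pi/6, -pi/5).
E = 81;  F = 0;  G = 81/4

Partials: r_u = (9*cos(u)*cos(v), 9*sin(v)*cos(u), -9*sin(u)), r_v = (-9*sin(u)*sin(v), 9*sin(u)*cos(v), 0). As functions of (u, v):
  E = r_u · r_u = 81,
  F = r_u · r_v = 0,
  G = r_v · r_v = 81*sin(u)^2.
Evaluating at (u, v) = (pi/6, -pi/5): E = 81, F = 0, G = 81/4.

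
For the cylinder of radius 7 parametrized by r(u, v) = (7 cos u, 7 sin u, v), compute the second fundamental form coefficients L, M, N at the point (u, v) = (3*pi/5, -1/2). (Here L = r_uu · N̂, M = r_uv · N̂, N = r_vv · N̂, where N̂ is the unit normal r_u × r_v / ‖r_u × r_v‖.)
L = -7;  M = 0;  N = 0

Compute the unit normal N̂(u, v) = (cos(u), sin(u), 0), and the second partials r_uu, r_uv, r_vv. Take dot products:
  L(u, v) = r_uu · N̂ = -7,
  M(u, v) = r_uv · N̂ = 0,
  N(u, v) = r_vv · N̂ = 0.
Evaluating at (u, v) = (3*pi/5, -1/2):
  L = -7, M = 0, N = 0.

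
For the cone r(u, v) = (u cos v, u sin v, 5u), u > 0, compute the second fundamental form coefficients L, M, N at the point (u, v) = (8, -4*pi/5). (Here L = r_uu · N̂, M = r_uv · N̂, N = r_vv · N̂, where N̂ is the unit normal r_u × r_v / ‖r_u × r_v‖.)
L = 0;  M = 0;  N = 20*sqrt(26)/13

Compute the unit normal N̂(u, v) = (-5*sqrt(26)*u*cos(v)/(26*Abs(u)), -5*sqrt(26)*u*sin(v)/(26*Abs(u)), sqrt(26)*u/(26*Abs(u))), and the second partials r_uu, r_uv, r_vv. Take dot products:
  L(u, v) = r_uu · N̂ = 0,
  M(u, v) = r_uv · N̂ = 0,
  N(u, v) = r_vv · N̂ = 5*sqrt(26)*u^2/(26*Abs(u)).
Evaluating at (u, v) = (8, -4*pi/5):
  L = 0, M = 0, N = 20*sqrt(26)/13.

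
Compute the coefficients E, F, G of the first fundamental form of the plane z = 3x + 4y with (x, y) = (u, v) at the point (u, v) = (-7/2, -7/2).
E = 10;  F = 12;  G = 17

Partials: r_u = (1, 0, 3), r_v = (0, 1, 4). As functions of (u, v):
  E = r_u · r_u = 10,
  F = r_u · r_v = 12,
  G = r_v · r_v = 17.
Evaluating at (u, v) = (-7/2, -7/2): E = 10, F = 12, G = 17.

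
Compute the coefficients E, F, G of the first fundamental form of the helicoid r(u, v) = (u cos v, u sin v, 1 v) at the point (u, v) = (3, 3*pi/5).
E = 1;  F = 0;  G = 10

Partials: r_u = (cos(v), sin(v), 0), r_v = (-u*sin(v), u*cos(v), 1). As functions of (u, v):
  E = r_u · r_u = 1,
  F = r_u · r_v = 0,
  G = r_v · r_v = u^2 + 1.
Evaluating at (u, v) = (3, 3*pi/5): E = 1, F = 0, G = 10.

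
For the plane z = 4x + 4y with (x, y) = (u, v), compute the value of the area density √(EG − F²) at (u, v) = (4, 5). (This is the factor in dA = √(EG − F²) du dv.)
√(EG − F²)|_{(4, 5)} = sqrt(33)

E = 17, F = 16, G = 17, so EG − F² = 33. Taking the positive square root: √(EG − F²) = sqrt(33). At (u, v) = (4, 5): sqrt(33).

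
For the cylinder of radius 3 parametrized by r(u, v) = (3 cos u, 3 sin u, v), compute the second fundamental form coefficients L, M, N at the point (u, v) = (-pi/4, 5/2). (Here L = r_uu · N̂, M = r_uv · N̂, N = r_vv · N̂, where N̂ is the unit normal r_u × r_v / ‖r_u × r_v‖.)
L = -3;  M = 0;  N = 0

Compute the unit normal N̂(u, v) = (cos(u), sin(u), 0), and the second partials r_uu, r_uv, r_vv. Take dot products:
  L(u, v) = r_uu · N̂ = -3,
  M(u, v) = r_uv · N̂ = 0,
  N(u, v) = r_vv · N̂ = 0.
Evaluating at (u, v) = (-pi/4, 5/2):
  L = -3, M = 0, N = 0.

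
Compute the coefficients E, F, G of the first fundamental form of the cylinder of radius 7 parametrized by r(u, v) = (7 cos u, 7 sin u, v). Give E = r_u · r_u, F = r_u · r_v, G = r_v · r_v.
E = 49;  F = 0;  G = 1

Compute partials: r_u = (-7*sin(u), 7*cos(u), 0), r_v = (0, 0, 1). Then
  E = r_u · r_u = 49,
  F = r_u · r_v = 0,
  G = r_v · r_v = 1.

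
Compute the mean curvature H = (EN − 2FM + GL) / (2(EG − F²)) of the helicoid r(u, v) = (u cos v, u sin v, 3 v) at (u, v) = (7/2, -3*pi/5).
H = 0

With E = 1, F = 0, G = u^2 + 9, L = 0, M = -3/sqrt(u^2 + 9), N = 0, assemble
  H = (EN − 2FM + GL) / (2(EG − F²)) = 0.
At (u, v) = (7/2, -3*pi/5): H = 0.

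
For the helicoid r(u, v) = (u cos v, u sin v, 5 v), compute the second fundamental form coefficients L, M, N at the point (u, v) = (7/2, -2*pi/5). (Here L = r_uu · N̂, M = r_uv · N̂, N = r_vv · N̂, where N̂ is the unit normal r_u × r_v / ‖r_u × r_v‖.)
L = 0;  M = -10*sqrt(149)/149;  N = 0

Compute the unit normal N̂(u, v) = (5*sin(v)/sqrt(u^2 + 25), -5*cos(v)/sqrt(u^2 + 25), u/sqrt(u^2 + 25)), and the second partials r_uu, r_uv, r_vv. Take dot products:
  L(u, v) = r_uu · N̂ = 0,
  M(u, v) = r_uv · N̂ = -5/sqrt(u^2 + 25),
  N(u, v) = r_vv · N̂ = 0.
Evaluating at (u, v) = (7/2, -2*pi/5):
  L = 0, M = -10*sqrt(149)/149, N = 0.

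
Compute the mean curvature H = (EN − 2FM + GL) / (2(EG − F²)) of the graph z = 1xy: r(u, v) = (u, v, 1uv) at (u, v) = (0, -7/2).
H = 0

With E = v^2 + 1, F = u*v, G = u^2 + 1, L = 0, M = 1/sqrt(u^2 + v^2 + 1), N = 0, assemble
  H = (EN − 2FM + GL) / (2(EG − F²)) = -u*v/(u^2 + v^2 + 1)^(3/2).
At (u, v) = (0, -7/2): H = 0.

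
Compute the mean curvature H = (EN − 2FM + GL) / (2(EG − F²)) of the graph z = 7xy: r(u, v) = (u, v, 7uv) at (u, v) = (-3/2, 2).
H = 8232*sqrt(1229)/1510441

With E = 49*v^2 + 1, F = 49*u*v, G = 49*u^2 + 1, L = 0, M = 7/sqrt(49*u^2 + 49*v^2 + 1), N = 0, assemble
  H = (EN − 2FM + GL) / (2(EG − F²)) = -343*u*v/(49*u^2 + 49*v^2 + 1)^(3/2).
At (u, v) = (-3/2, 2): H = 8232*sqrt(1229)/1510441.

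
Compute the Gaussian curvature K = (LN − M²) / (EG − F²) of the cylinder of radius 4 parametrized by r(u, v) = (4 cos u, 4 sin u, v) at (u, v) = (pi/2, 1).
K = 0

Coefficients of the first fundamental form: E = 16, F = 0, G = 1.
Coefficients of the second fundamental form: L = -4, M = 0, N = 0.
Assemble K = (LN − M²)/(EG − F²) = 0. At (u, v) = (pi/2, 1): K = 0.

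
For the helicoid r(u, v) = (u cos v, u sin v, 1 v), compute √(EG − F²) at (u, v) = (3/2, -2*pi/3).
√(EG − F²)|_{(3/2, -2*pi/3)} = sqrt(13)/2

E = 1, F = 0, G = u^2 + 1; EG − F² = u^2 + 1; √(EG − F²) = sqrt(u^2 + 1). At the given point: sqrt(13)/2.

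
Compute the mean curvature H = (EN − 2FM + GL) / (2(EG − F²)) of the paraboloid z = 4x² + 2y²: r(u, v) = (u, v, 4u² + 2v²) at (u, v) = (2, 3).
H = 1094*sqrt(401)/160801

With E = 64*u^2 + 1, F = 32*u*v, G = 16*v^2 + 1, L = 8/sqrt(64*u^2 + 16*v^2 + 1), M = 0, N = 4/sqrt(64*u^2 + 16*v^2 + 1), assemble
  H = (EN − 2FM + GL) / (2(EG − F²)) = 2*(64*u^2 + 32*v^2 + 3)/(64*u^2 + 16*v^2 + 1)^(3/2).
At (u, v) = (2, 3): H = 1094*sqrt(401)/160801.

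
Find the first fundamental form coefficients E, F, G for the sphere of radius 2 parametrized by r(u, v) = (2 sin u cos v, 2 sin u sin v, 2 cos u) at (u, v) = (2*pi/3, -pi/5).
E = 4;  F = 0;  G = 3

Partials: r_u = (2*cos(u)*cos(v), 2*sin(v)*cos(u), -2*sin(u)), r_v = (-2*sin(u)*sin(v), 2*sin(u)*cos(v), 0). As functions of (u, v):
  E = r_u · r_u = 4,
  F = r_u · r_v = 0,
  G = r_v · r_v = 4*sin(u)^2.
Evaluating at (u, v) = (2*pi/3, -pi/5): E = 4, F = 0, G = 3.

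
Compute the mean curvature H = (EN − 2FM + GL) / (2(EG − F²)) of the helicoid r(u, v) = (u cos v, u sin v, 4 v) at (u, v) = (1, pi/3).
H = 0

With E = 1, F = 0, G = u^2 + 16, L = 0, M = -4/sqrt(u^2 + 16), N = 0, assemble
  H = (EN − 2FM + GL) / (2(EG − F²)) = 0.
At (u, v) = (1, pi/3): H = 0.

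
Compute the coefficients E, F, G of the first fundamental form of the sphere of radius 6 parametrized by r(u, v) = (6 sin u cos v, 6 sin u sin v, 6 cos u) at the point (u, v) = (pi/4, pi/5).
E = 36;  F = 0;  G = 18

Partials: r_u = (6*cos(u)*cos(v), 6*sin(v)*cos(u), -6*sin(u)), r_v = (-6*sin(u)*sin(v), 6*sin(u)*cos(v), 0). As functions of (u, v):
  E = r_u · r_u = 36,
  F = r_u · r_v = 0,
  G = r_v · r_v = 36*sin(u)^2.
Evaluating at (u, v) = (pi/4, pi/5): E = 36, F = 0, G = 18.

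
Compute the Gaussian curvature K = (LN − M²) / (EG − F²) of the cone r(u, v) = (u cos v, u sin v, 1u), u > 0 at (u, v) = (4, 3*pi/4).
K = 0

Coefficients of the first fundamental form: E = 2, F = 0, G = u^2.
Coefficients of the second fundamental form: L = 0, M = 0, N = sqrt(2)*u^2/(2*Abs(u)).
Assemble K = (LN − M²)/(EG − F²) = 0. At (u, v) = (4, 3*pi/4): K = 0.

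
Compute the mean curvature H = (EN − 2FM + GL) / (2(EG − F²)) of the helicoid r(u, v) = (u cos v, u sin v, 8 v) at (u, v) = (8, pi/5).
H = 0

With E = 1, F = 0, G = u^2 + 64, L = 0, M = -8/sqrt(u^2 + 64), N = 0, assemble
  H = (EN − 2FM + GL) / (2(EG − F²)) = 0.
At (u, v) = (8, pi/5): H = 0.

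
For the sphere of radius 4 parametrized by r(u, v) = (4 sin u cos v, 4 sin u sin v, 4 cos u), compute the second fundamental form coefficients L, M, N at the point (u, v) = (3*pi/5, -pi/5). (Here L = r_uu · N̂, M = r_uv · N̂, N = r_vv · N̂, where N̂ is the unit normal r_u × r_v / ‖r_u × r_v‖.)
L = -4;  M = 0;  N = -5/2 - sqrt(5)/2

Compute the unit normal N̂(u, v) = (sin(u)^2*cos(v)/Abs(sin(u)), sin(u)^2*sin(v)/Abs(sin(u)), sin(2*u)/(2*Abs(sin(u)))), and the second partials r_uu, r_uv, r_vv. Take dot products:
  L(u, v) = r_uu · N̂ = -4*sin(u)/Abs(sin(u)),
  M(u, v) = r_uv · N̂ = 0,
  N(u, v) = r_vv · N̂ = -4*sin(u)^3/Abs(sin(u)).
Evaluating at (u, v) = (3*pi/5, -pi/5):
  L = -4, M = 0, N = -5/2 - sqrt(5)/2.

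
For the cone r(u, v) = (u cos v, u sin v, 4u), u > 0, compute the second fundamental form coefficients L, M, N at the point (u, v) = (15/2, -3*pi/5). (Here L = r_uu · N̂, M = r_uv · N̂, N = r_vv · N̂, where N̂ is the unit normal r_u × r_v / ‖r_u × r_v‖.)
L = 0;  M = 0;  N = 30*sqrt(17)/17

Compute the unit normal N̂(u, v) = (-4*sqrt(17)*u*cos(v)/(17*Abs(u)), -4*sqrt(17)*u*sin(v)/(17*Abs(u)), sqrt(17)*u/(17*Abs(u))), and the second partials r_uu, r_uv, r_vv. Take dot products:
  L(u, v) = r_uu · N̂ = 0,
  M(u, v) = r_uv · N̂ = 0,
  N(u, v) = r_vv · N̂ = 4*sqrt(17)*u^2/(17*Abs(u)).
Evaluating at (u, v) = (15/2, -3*pi/5):
  L = 0, M = 0, N = 30*sqrt(17)/17.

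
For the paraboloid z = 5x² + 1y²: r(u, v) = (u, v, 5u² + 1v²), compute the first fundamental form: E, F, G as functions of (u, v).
E = 100*u^2 + 1;  F = 20*u*v;  G = 4*v^2 + 1

Compute partials: r_u = (1, 0, 10*u), r_v = (0, 1, 2*v). Then
  E = r_u · r_u = 100*u^2 + 1,
  F = r_u · r_v = 20*u*v,
  G = r_v · r_v = 4*v^2 + 1.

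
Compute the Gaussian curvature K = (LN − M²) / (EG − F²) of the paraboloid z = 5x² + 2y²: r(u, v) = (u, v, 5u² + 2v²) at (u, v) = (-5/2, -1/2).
K = 2/19845

Coefficients of the first fundamental form: E = 100*u^2 + 1, F = 40*u*v, G = 16*v^2 + 1.
Coefficients of the second fundamental form: L = 10/sqrt(100*u^2 + 16*v^2 + 1), M = 0, N = 4/sqrt(100*u^2 + 16*v^2 + 1).
Assemble K = (LN − M²)/(EG − F²) = 40/(10000*u^4 + 3200*u^2*v^2 + 200*u^2 + 256*v^4 + 32*v^2 + 1). At (u, v) = (-5/2, -1/2): K = 2/19845.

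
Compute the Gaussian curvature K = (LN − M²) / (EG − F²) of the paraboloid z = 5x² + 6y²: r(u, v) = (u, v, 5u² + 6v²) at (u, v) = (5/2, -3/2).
K = 6/45125

Coefficients of the first fundamental form: E = 100*u^2 + 1, F = 120*u*v, G = 144*v^2 + 1.
Coefficients of the second fundamental form: L = 10/sqrt(100*u^2 + 144*v^2 + 1), M = 0, N = 12/sqrt(100*u^2 + 144*v^2 + 1).
Assemble K = (LN − M²)/(EG − F²) = 120/(10000*u^4 + 28800*u^2*v^2 + 200*u^2 + 20736*v^4 + 288*v^2 + 1). At (u, v) = (5/2, -3/2): K = 6/45125.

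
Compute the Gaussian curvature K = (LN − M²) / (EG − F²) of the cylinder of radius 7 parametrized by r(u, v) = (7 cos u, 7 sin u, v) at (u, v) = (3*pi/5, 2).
K = 0

Coefficients of the first fundamental form: E = 49, F = 0, G = 1.
Coefficients of the second fundamental form: L = -7, M = 0, N = 0.
Assemble K = (LN − M²)/(EG − F²) = 0. At (u, v) = (3*pi/5, 2): K = 0.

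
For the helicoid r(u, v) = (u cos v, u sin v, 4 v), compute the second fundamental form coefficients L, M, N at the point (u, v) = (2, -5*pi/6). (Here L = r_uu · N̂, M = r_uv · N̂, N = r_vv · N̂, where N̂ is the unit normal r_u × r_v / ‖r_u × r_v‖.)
L = 0;  M = -2*sqrt(5)/5;  N = 0

Compute the unit normal N̂(u, v) = (4*sin(v)/sqrt(u^2 + 16), -4*cos(v)/sqrt(u^2 + 16), u/sqrt(u^2 + 16)), and the second partials r_uu, r_uv, r_vv. Take dot products:
  L(u, v) = r_uu · N̂ = 0,
  M(u, v) = r_uv · N̂ = -4/sqrt(u^2 + 16),
  N(u, v) = r_vv · N̂ = 0.
Evaluating at (u, v) = (2, -5*pi/6):
  L = 0, M = -2*sqrt(5)/5, N = 0.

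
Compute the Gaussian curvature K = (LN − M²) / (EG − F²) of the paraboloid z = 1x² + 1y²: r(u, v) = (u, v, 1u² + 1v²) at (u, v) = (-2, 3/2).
K = 1/169

Coefficients of the first fundamental form: E = 4*u^2 + 1, F = 4*u*v, G = 4*v^2 + 1.
Coefficients of the second fundamental form: L = 2/sqrt(4*u^2 + 4*v^2 + 1), M = 0, N = 2/sqrt(4*u^2 + 4*v^2 + 1).
Assemble K = (LN − M²)/(EG − F²) = 4/(16*u^4 + 32*u^2*v^2 + 8*u^2 + 16*v^4 + 8*v^2 + 1). At (u, v) = (-2, 3/2): K = 1/169.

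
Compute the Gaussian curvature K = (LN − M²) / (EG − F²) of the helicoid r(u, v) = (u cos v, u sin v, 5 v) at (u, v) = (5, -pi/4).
K = -1/100

Coefficients of the first fundamental form: E = 1, F = 0, G = u^2 + 25.
Coefficients of the second fundamental form: L = 0, M = -5/sqrt(u^2 + 25), N = 0.
Assemble K = (LN − M²)/(EG − F²) = -25/(u^2 + 25)^2. At (u, v) = (5, -pi/4): K = -1/100.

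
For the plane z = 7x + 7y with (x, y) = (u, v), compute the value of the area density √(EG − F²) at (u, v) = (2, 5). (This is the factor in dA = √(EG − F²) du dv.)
√(EG − F²)|_{(2, 5)} = 3*sqrt(11)

E = 50, F = 49, G = 50, so EG − F² = 99. Taking the positive square root: √(EG − F²) = 3*sqrt(11). At (u, v) = (2, 5): 3*sqrt(11).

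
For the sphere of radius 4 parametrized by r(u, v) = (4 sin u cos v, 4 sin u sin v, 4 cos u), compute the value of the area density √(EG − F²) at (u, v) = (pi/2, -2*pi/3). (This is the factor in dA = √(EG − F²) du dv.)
√(EG − F²)|_{(pi/2, -2*pi/3)} = 16

E = 16, F = 0, G = 16*sin(u)^2, so EG − F² = 256*sin(u)^2. Taking the positive square root: √(EG − F²) = 16*Abs(sin(u)). At (u, v) = (pi/2, -2*pi/3): 16.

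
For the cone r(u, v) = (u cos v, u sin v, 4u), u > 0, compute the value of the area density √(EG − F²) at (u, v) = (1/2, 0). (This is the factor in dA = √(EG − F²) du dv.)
√(EG − F²)|_{(1/2, 0)} = sqrt(17)/2

E = 17, F = 0, G = u^2, so EG − F² = 17*u^2. Taking the positive square root: √(EG − F²) = sqrt(17)*Abs(u). At (u, v) = (1/2, 0): sqrt(17)/2.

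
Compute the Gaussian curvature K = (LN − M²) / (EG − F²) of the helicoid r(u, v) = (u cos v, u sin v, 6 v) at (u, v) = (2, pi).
K = -9/400

Coefficients of the first fundamental form: E = 1, F = 0, G = u^2 + 36.
Coefficients of the second fundamental form: L = 0, M = -6/sqrt(u^2 + 36), N = 0.
Assemble K = (LN − M²)/(EG − F²) = -36/(u^2 + 36)^2. At (u, v) = (2, pi): K = -9/400.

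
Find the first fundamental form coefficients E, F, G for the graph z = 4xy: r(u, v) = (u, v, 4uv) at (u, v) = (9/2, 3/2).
E = 37;  F = 108;  G = 325

Partials: r_u = (1, 0, 4*v), r_v = (0, 1, 4*u). As functions of (u, v):
  E = r_u · r_u = 16*v^2 + 1,
  F = r_u · r_v = 16*u*v,
  G = r_v · r_v = 16*u^2 + 1.
Evaluating at (u, v) = (9/2, 3/2): E = 37, F = 108, G = 325.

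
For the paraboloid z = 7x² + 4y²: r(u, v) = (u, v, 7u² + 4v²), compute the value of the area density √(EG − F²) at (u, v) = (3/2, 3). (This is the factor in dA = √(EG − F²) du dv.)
√(EG − F²)|_{(3/2, 3)} = sqrt(1018)

E = 196*u^2 + 1, F = 112*u*v, G = 64*v^2 + 1, so EG − F² = 196*u^2 + 64*v^2 + 1. Taking the positive square root: √(EG − F²) = sqrt(196*u^2 + 64*v^2 + 1). At (u, v) = (3/2, 3): sqrt(1018).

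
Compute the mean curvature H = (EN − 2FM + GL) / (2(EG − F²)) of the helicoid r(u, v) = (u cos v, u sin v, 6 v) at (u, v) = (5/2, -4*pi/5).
H = 0

With E = 1, F = 0, G = u^2 + 36, L = 0, M = -6/sqrt(u^2 + 36), N = 0, assemble
  H = (EN − 2FM + GL) / (2(EG − F²)) = 0.
At (u, v) = (5/2, -4*pi/5): H = 0.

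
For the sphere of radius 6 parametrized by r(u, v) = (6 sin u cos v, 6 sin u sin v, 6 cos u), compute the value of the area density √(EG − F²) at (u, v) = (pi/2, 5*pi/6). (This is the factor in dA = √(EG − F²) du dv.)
√(EG − F²)|_{(pi/2, 5*pi/6)} = 36

E = 36, F = 0, G = 36*sin(u)^2, so EG − F² = 1296*sin(u)^2. Taking the positive square root: √(EG − F²) = 36*Abs(sin(u)). At (u, v) = (pi/2, 5*pi/6): 36.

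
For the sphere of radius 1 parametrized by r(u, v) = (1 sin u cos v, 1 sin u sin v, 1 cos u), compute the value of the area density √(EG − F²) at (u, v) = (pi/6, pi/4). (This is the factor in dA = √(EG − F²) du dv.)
√(EG − F²)|_{(pi/6, pi/4)} = 1/2

E = 1, F = 0, G = sin(u)^2, so EG − F² = sin(u)^2. Taking the positive square root: √(EG − F²) = Abs(sin(u)). At (u, v) = (pi/6, pi/4): 1/2.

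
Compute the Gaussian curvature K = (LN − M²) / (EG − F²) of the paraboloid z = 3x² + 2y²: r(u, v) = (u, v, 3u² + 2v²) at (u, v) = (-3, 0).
K = 24/105625

Coefficients of the first fundamental form: E = 36*u^2 + 1, F = 24*u*v, G = 16*v^2 + 1.
Coefficients of the second fundamental form: L = 6/sqrt(36*u^2 + 16*v^2 + 1), M = 0, N = 4/sqrt(36*u^2 + 16*v^2 + 1).
Assemble K = (LN − M²)/(EG − F²) = 24/(1296*u^4 + 1152*u^2*v^2 + 72*u^2 + 256*v^4 + 32*v^2 + 1). At (u, v) = (-3, 0): K = 24/105625.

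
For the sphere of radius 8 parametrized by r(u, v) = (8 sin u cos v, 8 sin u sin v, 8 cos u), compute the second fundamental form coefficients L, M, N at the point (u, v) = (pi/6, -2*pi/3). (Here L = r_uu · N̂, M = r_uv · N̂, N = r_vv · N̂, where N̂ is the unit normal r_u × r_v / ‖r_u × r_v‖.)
L = -8;  M = 0;  N = -2

Compute the unit normal N̂(u, v) = (sin(u)^2*cos(v)/Abs(sin(u)), sin(u)^2*sin(v)/Abs(sin(u)), sin(2*u)/(2*Abs(sin(u)))), and the second partials r_uu, r_uv, r_vv. Take dot products:
  L(u, v) = r_uu · N̂ = -8*sin(u)/Abs(sin(u)),
  M(u, v) = r_uv · N̂ = 0,
  N(u, v) = r_vv · N̂ = -8*sin(u)^3/Abs(sin(u)).
Evaluating at (u, v) = (pi/6, -2*pi/3):
  L = -8, M = 0, N = -2.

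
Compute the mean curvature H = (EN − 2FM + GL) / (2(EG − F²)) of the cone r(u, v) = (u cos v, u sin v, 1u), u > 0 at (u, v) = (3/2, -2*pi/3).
H = sqrt(2)/6

With E = 2, F = 0, G = u^2, L = 0, M = 0, N = sqrt(2)*u^2/(2*Abs(u)), assemble
  H = (EN − 2FM + GL) / (2(EG − F²)) = sqrt(2)/(4*Abs(u)).
At (u, v) = (3/2, -2*pi/3): H = sqrt(2)/6.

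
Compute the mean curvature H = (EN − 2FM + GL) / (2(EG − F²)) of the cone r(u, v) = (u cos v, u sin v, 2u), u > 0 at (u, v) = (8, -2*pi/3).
H = sqrt(5)/40

With E = 5, F = 0, G = u^2, L = 0, M = 0, N = 2*sqrt(5)*u^2/(5*Abs(u)), assemble
  H = (EN − 2FM + GL) / (2(EG − F²)) = sqrt(5)/(5*Abs(u)).
At (u, v) = (8, -2*pi/3): H = sqrt(5)/40.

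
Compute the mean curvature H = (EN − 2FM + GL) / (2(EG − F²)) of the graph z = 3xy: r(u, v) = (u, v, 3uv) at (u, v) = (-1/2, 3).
H = 324*sqrt(337)/113569

With E = 9*v^2 + 1, F = 9*u*v, G = 9*u^2 + 1, L = 0, M = 3/sqrt(9*u^2 + 9*v^2 + 1), N = 0, assemble
  H = (EN − 2FM + GL) / (2(EG − F²)) = -27*u*v/(9*u^2 + 9*v^2 + 1)^(3/2).
At (u, v) = (-1/2, 3): H = 324*sqrt(337)/113569.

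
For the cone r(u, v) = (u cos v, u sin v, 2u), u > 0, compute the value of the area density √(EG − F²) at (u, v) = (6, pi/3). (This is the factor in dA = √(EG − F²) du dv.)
√(EG − F²)|_{(6, pi/3)} = 6*sqrt(5)

E = 5, F = 0, G = u^2, so EG − F² = 5*u^2. Taking the positive square root: √(EG − F²) = sqrt(5)*Abs(u). At (u, v) = (6, pi/3): 6*sqrt(5).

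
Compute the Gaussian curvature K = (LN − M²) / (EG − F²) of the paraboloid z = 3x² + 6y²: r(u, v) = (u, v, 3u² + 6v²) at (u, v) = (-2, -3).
K = 72/2076481

Coefficients of the first fundamental form: E = 36*u^2 + 1, F = 72*u*v, G = 144*v^2 + 1.
Coefficients of the second fundamental form: L = 6/sqrt(36*u^2 + 144*v^2 + 1), M = 0, N = 12/sqrt(36*u^2 + 144*v^2 + 1).
Assemble K = (LN − M²)/(EG − F²) = 72/(1296*u^4 + 10368*u^2*v^2 + 72*u^2 + 20736*v^4 + 288*v^2 + 1). At (u, v) = (-2, -3): K = 72/2076481.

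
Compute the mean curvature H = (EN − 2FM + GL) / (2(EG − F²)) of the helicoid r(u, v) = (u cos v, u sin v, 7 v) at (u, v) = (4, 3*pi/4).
H = 0

With E = 1, F = 0, G = u^2 + 49, L = 0, M = -7/sqrt(u^2 + 49), N = 0, assemble
  H = (EN − 2FM + GL) / (2(EG − F²)) = 0.
At (u, v) = (4, 3*pi/4): H = 0.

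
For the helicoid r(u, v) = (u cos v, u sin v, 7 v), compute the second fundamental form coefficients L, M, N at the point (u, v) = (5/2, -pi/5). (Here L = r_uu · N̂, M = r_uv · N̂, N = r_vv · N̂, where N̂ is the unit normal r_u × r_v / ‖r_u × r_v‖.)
L = 0;  M = -14*sqrt(221)/221;  N = 0

Compute the unit normal N̂(u, v) = (7*sin(v)/sqrt(u^2 + 49), -7*cos(v)/sqrt(u^2 + 49), u/sqrt(u^2 + 49)), and the second partials r_uu, r_uv, r_vv. Take dot products:
  L(u, v) = r_uu · N̂ = 0,
  M(u, v) = r_uv · N̂ = -7/sqrt(u^2 + 49),
  N(u, v) = r_vv · N̂ = 0.
Evaluating at (u, v) = (5/2, -pi/5):
  L = 0, M = -14*sqrt(221)/221, N = 0.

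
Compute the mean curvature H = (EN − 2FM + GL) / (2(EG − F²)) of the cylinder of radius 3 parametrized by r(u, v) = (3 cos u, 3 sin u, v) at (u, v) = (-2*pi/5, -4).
H = -1/6

With E = 9, F = 0, G = 1, L = -3, M = 0, N = 0, assemble
  H = (EN − 2FM + GL) / (2(EG − F²)) = -1/6.
At (u, v) = (-2*pi/5, -4): H = -1/6.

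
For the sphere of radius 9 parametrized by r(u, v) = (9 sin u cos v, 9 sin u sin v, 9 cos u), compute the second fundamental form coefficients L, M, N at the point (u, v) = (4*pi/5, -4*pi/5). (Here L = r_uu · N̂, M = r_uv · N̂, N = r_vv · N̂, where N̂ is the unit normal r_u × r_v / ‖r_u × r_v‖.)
L = -9;  M = 0;  N = -45/8 + 9*sqrt(5)/8

Compute the unit normal N̂(u, v) = (sin(u)^2*cos(v)/Abs(sin(u)), sin(u)^2*sin(v)/Abs(sin(u)), sin(2*u)/(2*Abs(sin(u)))), and the second partials r_uu, r_uv, r_vv. Take dot products:
  L(u, v) = r_uu · N̂ = -9*sin(u)/Abs(sin(u)),
  M(u, v) = r_uv · N̂ = 0,
  N(u, v) = r_vv · N̂ = -9*sin(u)^3/Abs(sin(u)).
Evaluating at (u, v) = (4*pi/5, -4*pi/5):
  L = -9, M = 0, N = -45/8 + 9*sqrt(5)/8.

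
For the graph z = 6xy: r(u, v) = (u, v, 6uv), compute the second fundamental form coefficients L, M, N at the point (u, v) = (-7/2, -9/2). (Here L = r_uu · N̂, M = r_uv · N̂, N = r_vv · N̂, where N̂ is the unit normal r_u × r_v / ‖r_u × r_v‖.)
L = 0;  M = 6*sqrt(1171)/1171;  N = 0

Compute the unit normal N̂(u, v) = (-6*v/sqrt(36*u^2 + 36*v^2 + 1), -6*u/sqrt(36*u^2 + 36*v^2 + 1), 1/sqrt(36*u^2 + 36*v^2 + 1)), and the second partials r_uu, r_uv, r_vv. Take dot products:
  L(u, v) = r_uu · N̂ = 0,
  M(u, v) = r_uv · N̂ = 6/sqrt(36*u^2 + 36*v^2 + 1),
  N(u, v) = r_vv · N̂ = 0.
Evaluating at (u, v) = (-7/2, -9/2):
  L = 0, M = 6*sqrt(1171)/1171, N = 0.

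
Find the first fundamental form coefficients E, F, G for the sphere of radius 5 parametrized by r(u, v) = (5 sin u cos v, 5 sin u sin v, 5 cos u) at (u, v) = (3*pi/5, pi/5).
E = 25;  F = 0;  G = 25*sqrt(5)/8 + 125/8

Partials: r_u = (5*cos(u)*cos(v), 5*sin(v)*cos(u), -5*sin(u)), r_v = (-5*sin(u)*sin(v), 5*sin(u)*cos(v), 0). As functions of (u, v):
  E = r_u · r_u = 25,
  F = r_u · r_v = 0,
  G = r_v · r_v = 25*sin(u)^2.
Evaluating at (u, v) = (3*pi/5, pi/5): E = 25, F = 0, G = 25*sqrt(5)/8 + 125/8.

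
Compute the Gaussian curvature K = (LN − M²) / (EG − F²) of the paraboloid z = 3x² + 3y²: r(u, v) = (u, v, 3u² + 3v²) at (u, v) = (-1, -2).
K = 36/32761

Coefficients of the first fundamental form: E = 36*u^2 + 1, F = 36*u*v, G = 36*v^2 + 1.
Coefficients of the second fundamental form: L = 6/sqrt(36*u^2 + 36*v^2 + 1), M = 0, N = 6/sqrt(36*u^2 + 36*v^2 + 1).
Assemble K = (LN − M²)/(EG − F²) = 36/(1296*u^4 + 2592*u^2*v^2 + 72*u^2 + 1296*v^4 + 72*v^2 + 1). At (u, v) = (-1, -2): K = 36/32761.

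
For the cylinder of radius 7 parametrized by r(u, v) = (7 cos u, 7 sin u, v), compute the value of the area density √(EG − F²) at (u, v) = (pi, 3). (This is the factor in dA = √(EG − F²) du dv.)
√(EG − F²)|_{(pi, 3)} = 7

E = 49, F = 0, G = 1, so EG − F² = 49. Taking the positive square root: √(EG − F²) = 7. At (u, v) = (pi, 3): 7.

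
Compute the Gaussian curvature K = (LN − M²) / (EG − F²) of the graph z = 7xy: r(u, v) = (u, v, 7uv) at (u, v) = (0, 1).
K = -49/2500

Coefficients of the first fundamental form: E = 49*v^2 + 1, F = 49*u*v, G = 49*u^2 + 1.
Coefficients of the second fundamental form: L = 0, M = 7/sqrt(49*u^2 + 49*v^2 + 1), N = 0.
Assemble K = (LN − M²)/(EG − F²) = -49/(2401*u^4 + 4802*u^2*v^2 + 98*u^2 + 2401*v^4 + 98*v^2 + 1). At (u, v) = (0, 1): K = -49/2500.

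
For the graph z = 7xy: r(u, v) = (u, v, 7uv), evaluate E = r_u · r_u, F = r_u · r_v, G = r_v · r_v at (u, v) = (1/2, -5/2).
E = 1229/4;  F = -245/4;  G = 53/4

Partials: r_u = (1, 0, 7*v), r_v = (0, 1, 7*u). As functions of (u, v):
  E = r_u · r_u = 49*v^2 + 1,
  F = r_u · r_v = 49*u*v,
  G = r_v · r_v = 49*u^2 + 1.
Evaluating at (u, v) = (1/2, -5/2): E = 1229/4, F = -245/4, G = 53/4.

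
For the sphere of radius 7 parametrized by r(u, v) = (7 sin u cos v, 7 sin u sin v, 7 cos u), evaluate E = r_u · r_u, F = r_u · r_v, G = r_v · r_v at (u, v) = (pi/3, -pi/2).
E = 49;  F = 0;  G = 147/4

Partials: r_u = (7*cos(u)*cos(v), 7*sin(v)*cos(u), -7*sin(u)), r_v = (-7*sin(u)*sin(v), 7*sin(u)*cos(v), 0). As functions of (u, v):
  E = r_u · r_u = 49,
  F = r_u · r_v = 0,
  G = r_v · r_v = 49*sin(u)^2.
Evaluating at (u, v) = (pi/3, -pi/2): E = 49, F = 0, G = 147/4.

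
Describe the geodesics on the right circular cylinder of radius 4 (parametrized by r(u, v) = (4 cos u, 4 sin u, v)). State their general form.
The cylinder is flat (K = 0) and locally isometric to the plane via the development (u, v) ↦ (4 u, v). Geodesics are the pre-images of straight lines: circles (v constant), vertical lines (u constant), and helices (v = c · u + d) for constants c, d.

A right cylinder has E = 4², F = 0, G = 1, so EG − F² = 4², and L = −4, M = N = 0, giving K = (LN − M²)/(EG − F²) = 0 everywhere. A flat surface is locally isometric to the Euclidean plane via the map (u, v) ↦ (4 u, v). Straight lines in the (x̃, ỹ) plane pull back to: (a) horizontal circles (v = const), (b) vertical generators (u = const), and (c) helices (4 u tan θ = v, i.e. v = c · u + d).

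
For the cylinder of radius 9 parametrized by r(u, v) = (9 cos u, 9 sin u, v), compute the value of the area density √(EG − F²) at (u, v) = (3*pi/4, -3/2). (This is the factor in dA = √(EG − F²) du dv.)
√(EG − F²)|_{(3*pi/4, -3/2)} = 9

E = 81, F = 0, G = 1, so EG − F² = 81. Taking the positive square root: √(EG − F²) = 9. At (u, v) = (3*pi/4, -3/2): 9.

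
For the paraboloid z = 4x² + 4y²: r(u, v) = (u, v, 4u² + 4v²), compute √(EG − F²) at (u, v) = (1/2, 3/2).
√(EG − F²)|_{(1/2, 3/2)} = sqrt(161)

E = 64*u^2 + 1, F = 64*u*v, G = 64*v^2 + 1; EG − F² = 64*u^2 + 64*v^2 + 1; √(EG − F²) = sqrt(64*u^2 + 64*v^2 + 1). At the given point: sqrt(161).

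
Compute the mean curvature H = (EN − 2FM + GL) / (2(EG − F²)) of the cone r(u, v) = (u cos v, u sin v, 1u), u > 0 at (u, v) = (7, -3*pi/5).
H = sqrt(2)/28

With E = 2, F = 0, G = u^2, L = 0, M = 0, N = sqrt(2)*u^2/(2*Abs(u)), assemble
  H = (EN − 2FM + GL) / (2(EG − F²)) = sqrt(2)/(4*Abs(u)).
At (u, v) = (7, -3*pi/5): H = sqrt(2)/28.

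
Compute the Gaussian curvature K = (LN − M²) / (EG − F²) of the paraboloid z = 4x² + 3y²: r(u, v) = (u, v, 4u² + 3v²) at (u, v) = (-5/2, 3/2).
K = 12/58081

Coefficients of the first fundamental form: E = 64*u^2 + 1, F = 48*u*v, G = 36*v^2 + 1.
Coefficients of the second fundamental form: L = 8/sqrt(64*u^2 + 36*v^2 + 1), M = 0, N = 6/sqrt(64*u^2 + 36*v^2 + 1).
Assemble K = (LN − M²)/(EG − F²) = 48/(4096*u^4 + 4608*u^2*v^2 + 128*u^2 + 1296*v^4 + 72*v^2 + 1). At (u, v) = (-5/2, 3/2): K = 12/58081.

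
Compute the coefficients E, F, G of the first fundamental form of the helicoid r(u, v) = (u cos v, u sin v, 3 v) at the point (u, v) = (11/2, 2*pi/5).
E = 1;  F = 0;  G = 157/4

Partials: r_u = (cos(v), sin(v), 0), r_v = (-u*sin(v), u*cos(v), 3). As functions of (u, v):
  E = r_u · r_u = 1,
  F = r_u · r_v = 0,
  G = r_v · r_v = u^2 + 9.
Evaluating at (u, v) = (11/2, 2*pi/5): E = 1, F = 0, G = 157/4.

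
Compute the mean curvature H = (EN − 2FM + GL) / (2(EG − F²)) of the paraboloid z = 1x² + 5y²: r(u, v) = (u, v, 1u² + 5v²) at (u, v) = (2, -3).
H = 986*sqrt(917)/840889

With E = 4*u^2 + 1, F = 20*u*v, G = 100*v^2 + 1, L = 2/sqrt(4*u^2 + 100*v^2 + 1), M = 0, N = 10/sqrt(4*u^2 + 100*v^2 + 1), assemble
  H = (EN − 2FM + GL) / (2(EG − F²)) = 2*(10*u^2 + 50*v^2 + 3)/(4*u^2 + 100*v^2 + 1)^(3/2).
At (u, v) = (2, -3): H = 986*sqrt(917)/840889.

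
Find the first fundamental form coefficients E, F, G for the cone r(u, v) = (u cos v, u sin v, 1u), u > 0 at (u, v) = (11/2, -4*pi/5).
E = 2;  F = 0;  G = 121/4

Partials: r_u = (cos(v), sin(v), 1), r_v = (-u*sin(v), u*cos(v), 0). As functions of (u, v):
  E = r_u · r_u = 2,
  F = r_u · r_v = 0,
  G = r_v · r_v = u^2.
Evaluating at (u, v) = (11/2, -4*pi/5): E = 2, F = 0, G = 121/4.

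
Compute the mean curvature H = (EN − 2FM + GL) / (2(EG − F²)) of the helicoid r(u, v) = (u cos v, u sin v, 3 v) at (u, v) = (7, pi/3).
H = 0

With E = 1, F = 0, G = u^2 + 9, L = 0, M = -3/sqrt(u^2 + 9), N = 0, assemble
  H = (EN − 2FM + GL) / (2(EG − F²)) = 0.
At (u, v) = (7, pi/3): H = 0.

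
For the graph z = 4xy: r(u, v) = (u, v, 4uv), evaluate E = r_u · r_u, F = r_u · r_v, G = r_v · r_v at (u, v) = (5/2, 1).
E = 17;  F = 40;  G = 101

Partials: r_u = (1, 0, 4*v), r_v = (0, 1, 4*u). As functions of (u, v):
  E = r_u · r_u = 16*v^2 + 1,
  F = r_u · r_v = 16*u*v,
  G = r_v · r_v = 16*u^2 + 1.
Evaluating at (u, v) = (5/2, 1): E = 17, F = 40, G = 101.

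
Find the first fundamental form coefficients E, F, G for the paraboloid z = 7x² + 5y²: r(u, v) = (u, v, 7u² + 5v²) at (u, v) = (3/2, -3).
E = 442;  F = -630;  G = 901

Partials: r_u = (1, 0, 14*u), r_v = (0, 1, 10*v). As functions of (u, v):
  E = r_u · r_u = 196*u^2 + 1,
  F = r_u · r_v = 140*u*v,
  G = r_v · r_v = 100*v^2 + 1.
Evaluating at (u, v) = (3/2, -3): E = 442, F = -630, G = 901.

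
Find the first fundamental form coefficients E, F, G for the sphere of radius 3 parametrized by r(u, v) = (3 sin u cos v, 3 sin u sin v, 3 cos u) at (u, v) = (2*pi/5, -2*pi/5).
E = 9;  F = 0;  G = 9*sqrt(5)/8 + 45/8

Partials: r_u = (3*cos(u)*cos(v), 3*sin(v)*cos(u), -3*sin(u)), r_v = (-3*sin(u)*sin(v), 3*sin(u)*cos(v), 0). As functions of (u, v):
  E = r_u · r_u = 9,
  F = r_u · r_v = 0,
  G = r_v · r_v = 9*sin(u)^2.
Evaluating at (u, v) = (2*pi/5, -2*pi/5): E = 9, F = 0, G = 9*sqrt(5)/8 + 45/8.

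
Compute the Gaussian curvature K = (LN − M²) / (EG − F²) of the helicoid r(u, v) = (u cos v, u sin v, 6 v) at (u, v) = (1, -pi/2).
K = -36/1369

Coefficients of the first fundamental form: E = 1, F = 0, G = u^2 + 36.
Coefficients of the second fundamental form: L = 0, M = -6/sqrt(u^2 + 36), N = 0.
Assemble K = (LN − M²)/(EG − F²) = -36/(u^2 + 36)^2. At (u, v) = (1, -pi/2): K = -36/1369.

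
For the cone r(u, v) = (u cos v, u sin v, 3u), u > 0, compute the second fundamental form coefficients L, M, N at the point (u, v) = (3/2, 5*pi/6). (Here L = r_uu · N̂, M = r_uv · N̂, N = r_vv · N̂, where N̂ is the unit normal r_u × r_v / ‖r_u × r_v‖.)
L = 0;  M = 0;  N = 9*sqrt(10)/20

Compute the unit normal N̂(u, v) = (-3*sqrt(10)*u*cos(v)/(10*Abs(u)), -3*sqrt(10)*u*sin(v)/(10*Abs(u)), sqrt(10)*u/(10*Abs(u))), and the second partials r_uu, r_uv, r_vv. Take dot products:
  L(u, v) = r_uu · N̂ = 0,
  M(u, v) = r_uv · N̂ = 0,
  N(u, v) = r_vv · N̂ = 3*sqrt(10)*u^2/(10*Abs(u)).
Evaluating at (u, v) = (3/2, 5*pi/6):
  L = 0, M = 0, N = 9*sqrt(10)/20.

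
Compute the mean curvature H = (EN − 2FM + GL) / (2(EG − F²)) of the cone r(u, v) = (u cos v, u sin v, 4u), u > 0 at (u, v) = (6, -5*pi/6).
H = sqrt(17)/51

With E = 17, F = 0, G = u^2, L = 0, M = 0, N = 4*sqrt(17)*u^2/(17*Abs(u)), assemble
  H = (EN − 2FM + GL) / (2(EG − F²)) = 2*sqrt(17)/(17*Abs(u)).
At (u, v) = (6, -5*pi/6): H = sqrt(17)/51.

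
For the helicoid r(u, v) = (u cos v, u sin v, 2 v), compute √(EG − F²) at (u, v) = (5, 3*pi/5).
√(EG − F²)|_{(5, 3*pi/5)} = sqrt(29)

E = 1, F = 0, G = u^2 + 4; EG − F² = u^2 + 4; √(EG − F²) = sqrt(u^2 + 4). At the given point: sqrt(29).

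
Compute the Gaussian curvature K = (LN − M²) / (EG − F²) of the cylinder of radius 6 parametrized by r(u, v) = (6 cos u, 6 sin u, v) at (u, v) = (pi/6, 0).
K = 0

Coefficients of the first fundamental form: E = 36, F = 0, G = 1.
Coefficients of the second fundamental form: L = -6, M = 0, N = 0.
Assemble K = (LN − M²)/(EG − F²) = 0. At (u, v) = (pi/6, 0): K = 0.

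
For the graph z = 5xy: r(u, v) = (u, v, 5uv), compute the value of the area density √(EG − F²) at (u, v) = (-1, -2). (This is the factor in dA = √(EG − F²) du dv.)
√(EG − F²)|_{(-1, -2)} = 3*sqrt(14)

E = 25*v^2 + 1, F = 25*u*v, G = 25*u^2 + 1, so EG − F² = 25*u^2 + 25*v^2 + 1. Taking the positive square root: √(EG − F²) = sqrt(25*u^2 + 25*v^2 + 1). At (u, v) = (-1, -2): 3*sqrt(14).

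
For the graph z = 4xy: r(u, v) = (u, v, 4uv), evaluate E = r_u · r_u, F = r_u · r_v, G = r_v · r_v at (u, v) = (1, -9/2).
E = 325;  F = -72;  G = 17

Partials: r_u = (1, 0, 4*v), r_v = (0, 1, 4*u). As functions of (u, v):
  E = r_u · r_u = 16*v^2 + 1,
  F = r_u · r_v = 16*u*v,
  G = r_v · r_v = 16*u^2 + 1.
Evaluating at (u, v) = (1, -9/2): E = 325, F = -72, G = 17.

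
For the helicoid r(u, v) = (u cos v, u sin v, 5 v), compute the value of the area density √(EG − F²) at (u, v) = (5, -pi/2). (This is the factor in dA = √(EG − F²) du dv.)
√(EG − F²)|_{(5, -pi/2)} = 5*sqrt(2)

E = 1, F = 0, G = u^2 + 25, so EG − F² = u^2 + 25. Taking the positive square root: √(EG − F²) = sqrt(u^2 + 25). At (u, v) = (5, -pi/2): 5*sqrt(2).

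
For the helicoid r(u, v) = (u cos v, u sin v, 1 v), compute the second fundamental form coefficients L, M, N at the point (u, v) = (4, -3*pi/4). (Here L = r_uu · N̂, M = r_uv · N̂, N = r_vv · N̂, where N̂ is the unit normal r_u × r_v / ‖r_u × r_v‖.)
L = 0;  M = -sqrt(17)/17;  N = 0

Compute the unit normal N̂(u, v) = (sin(v)/sqrt(u^2 + 1), -cos(v)/sqrt(u^2 + 1), u/sqrt(u^2 + 1)), and the second partials r_uu, r_uv, r_vv. Take dot products:
  L(u, v) = r_uu · N̂ = 0,
  M(u, v) = r_uv · N̂ = -1/sqrt(u^2 + 1),
  N(u, v) = r_vv · N̂ = 0.
Evaluating at (u, v) = (4, -3*pi/4):
  L = 0, M = -sqrt(17)/17, N = 0.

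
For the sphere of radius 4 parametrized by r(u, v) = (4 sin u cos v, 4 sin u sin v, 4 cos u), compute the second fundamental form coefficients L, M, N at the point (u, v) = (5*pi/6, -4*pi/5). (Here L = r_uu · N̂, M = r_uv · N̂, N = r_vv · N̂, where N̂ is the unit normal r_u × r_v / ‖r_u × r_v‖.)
L = -4;  M = 0;  N = -1

Compute the unit normal N̂(u, v) = (sin(u)^2*cos(v)/Abs(sin(u)), sin(u)^2*sin(v)/Abs(sin(u)), sin(2*u)/(2*Abs(sin(u)))), and the second partials r_uu, r_uv, r_vv. Take dot products:
  L(u, v) = r_uu · N̂ = -4*sin(u)/Abs(sin(u)),
  M(u, v) = r_uv · N̂ = 0,
  N(u, v) = r_vv · N̂ = -4*sin(u)^3/Abs(sin(u)).
Evaluating at (u, v) = (5*pi/6, -4*pi/5):
  L = -4, M = 0, N = -1.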